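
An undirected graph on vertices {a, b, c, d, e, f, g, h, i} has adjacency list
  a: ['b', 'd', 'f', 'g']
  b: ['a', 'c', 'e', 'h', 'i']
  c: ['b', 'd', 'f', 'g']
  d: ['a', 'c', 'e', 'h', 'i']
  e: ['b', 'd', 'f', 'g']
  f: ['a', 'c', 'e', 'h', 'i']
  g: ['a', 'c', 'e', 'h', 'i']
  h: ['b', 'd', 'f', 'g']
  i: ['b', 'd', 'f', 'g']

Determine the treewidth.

4

A width-4 tree decomposition is:
Bags: B1 = {b, d, e, f, g}  B2 = {b, c, d, f, g}  B3 = {a, b, d, f, g}  B4 = {b, d, f, g, i}  B5 = {b, d, f, g, h}
Tree: B1–B2, B2–B3, B3–B4, B4–B5
The largest bag has 5 vertices, giving width 4; this decomposition certifies tw(G) ≤ 4. For the lower bound: the 5 vertex sets {b,e}, {c,g}, {a,d}, {f}, {i} are disjoint, each induces a connected subgraph, and every pair is joined by at least one edge of G. Contracting each set to a single vertex therefore yields K_{5} as a minor, and since treewidth is minor-monotone, tw(G) ≥ tw(K_{5}) = 4. Combining the bounds, tw(G) = 4.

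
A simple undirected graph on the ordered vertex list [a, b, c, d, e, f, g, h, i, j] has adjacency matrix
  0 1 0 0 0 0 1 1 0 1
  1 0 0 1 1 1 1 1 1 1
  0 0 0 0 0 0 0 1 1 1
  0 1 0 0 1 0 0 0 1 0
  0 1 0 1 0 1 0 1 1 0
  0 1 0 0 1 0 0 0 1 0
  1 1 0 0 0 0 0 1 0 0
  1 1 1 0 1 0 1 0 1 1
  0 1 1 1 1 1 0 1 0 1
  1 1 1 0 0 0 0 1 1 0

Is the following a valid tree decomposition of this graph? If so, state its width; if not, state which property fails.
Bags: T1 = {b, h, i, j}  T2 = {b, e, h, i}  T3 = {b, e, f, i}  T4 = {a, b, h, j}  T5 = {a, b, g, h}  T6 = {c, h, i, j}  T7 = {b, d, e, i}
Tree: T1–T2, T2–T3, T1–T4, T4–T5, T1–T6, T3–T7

Yes; width 3.

Every vertex of G appears in some bag (union = {a, b, c, d, e, f, g, h, i, j}); every edge is covered by a bag; and for each vertex v the set of bags containing v is connected in the bag tree. The decomposition is therefore valid. The largest bag has 4 vertices, so the width is 3.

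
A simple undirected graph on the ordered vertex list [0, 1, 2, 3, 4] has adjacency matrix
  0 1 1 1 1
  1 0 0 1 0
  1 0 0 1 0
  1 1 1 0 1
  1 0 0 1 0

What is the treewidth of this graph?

A width-2 tree decomposition is:
Bags: B1 = {0, 3, 4}  B2 = {0, 1, 3}  B3 = {0, 2, 3}
Tree: B1–B2, B2–B3
Each bag holds 3 vertices, so the decomposition has width 2, which upper-bounds the treewidth. On the other hand G contains the 3-clique {0, 1, 3}. A clique must lie in a single bag of any decomposition, so no decomposition can have width below 2. The upper and lower bounds meet at 2, so that is the treewidth.

2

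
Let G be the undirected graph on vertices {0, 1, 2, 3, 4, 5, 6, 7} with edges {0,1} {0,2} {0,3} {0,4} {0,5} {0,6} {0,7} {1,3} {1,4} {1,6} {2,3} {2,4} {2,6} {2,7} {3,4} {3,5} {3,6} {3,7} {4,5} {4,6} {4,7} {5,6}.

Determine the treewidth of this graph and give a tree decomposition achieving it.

Treewidth 4.
One such decomposition:
Bags: B1 = {0, 2, 3, 4, 6}  B2 = {0, 2, 3, 4, 7}  B3 = {0, 3, 4, 5, 6}  B4 = {0, 1, 3, 4, 6}
Tree: B1–B2, B1–B3, B3–B4

Every bag has size at most 5, so the width is 5 − 1 = 4 and tw(G) ≤ 4. On the other hand G contains the 5-clique {0, 1, 3, 4, 6}. A clique must lie in a single bag of any decomposition, so no decomposition can have width below 4. The upper and lower bounds meet at 4, so that is the treewidth.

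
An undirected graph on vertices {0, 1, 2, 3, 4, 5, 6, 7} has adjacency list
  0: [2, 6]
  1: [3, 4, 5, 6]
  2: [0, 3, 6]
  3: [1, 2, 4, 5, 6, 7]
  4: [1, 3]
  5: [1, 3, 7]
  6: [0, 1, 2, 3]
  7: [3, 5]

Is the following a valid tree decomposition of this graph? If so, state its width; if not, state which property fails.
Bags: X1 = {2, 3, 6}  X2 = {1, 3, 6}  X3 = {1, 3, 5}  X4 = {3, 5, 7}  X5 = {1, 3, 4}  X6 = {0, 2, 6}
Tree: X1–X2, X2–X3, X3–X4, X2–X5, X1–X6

Yes; width 2.

Vertex coverage: the bags together contain {0, 1, 2, 3, 4, 5, 6, 7}, the full vertex set. Edge coverage: each edge of G has both endpoints in at least one bag. Running intersection: for every vertex, the bags containing it form a connected subtree. All three properties hold, so this is a valid tree decomposition of width max|bag| − 1 = 2, and hence tw(G) ≤ 2.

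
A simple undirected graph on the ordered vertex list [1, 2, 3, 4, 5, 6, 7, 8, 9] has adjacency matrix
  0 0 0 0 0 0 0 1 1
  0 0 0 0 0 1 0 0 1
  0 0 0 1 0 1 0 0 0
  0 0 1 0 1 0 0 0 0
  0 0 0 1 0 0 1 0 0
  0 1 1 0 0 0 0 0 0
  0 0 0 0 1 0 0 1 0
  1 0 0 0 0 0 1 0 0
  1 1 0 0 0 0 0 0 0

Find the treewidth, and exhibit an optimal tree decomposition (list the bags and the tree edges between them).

Treewidth 2.
Bags: B1 = {3, 4, 6}  B2 = {4, 5, 6}  B3 = {5, 6, 7}  B4 = {6, 7, 8}  B5 = {1, 6, 8}  B6 = {1, 6, 9}  B7 = {2, 6, 9}
Tree: B1–B2, B2–B3, B3–B4, B4–B5, B5–B6, B6–B7

The largest bag has 3 vertices, giving width 2; this decomposition certifies tw(G) ≤ 2. Since 6–3–4–5–7–8–1–9–2–6 is a cycle in G, G is not acyclic. Forests are exactly the graphs of treewidth ≤ 1, so tw(G) ≥ 2. Therefore the treewidth is 2.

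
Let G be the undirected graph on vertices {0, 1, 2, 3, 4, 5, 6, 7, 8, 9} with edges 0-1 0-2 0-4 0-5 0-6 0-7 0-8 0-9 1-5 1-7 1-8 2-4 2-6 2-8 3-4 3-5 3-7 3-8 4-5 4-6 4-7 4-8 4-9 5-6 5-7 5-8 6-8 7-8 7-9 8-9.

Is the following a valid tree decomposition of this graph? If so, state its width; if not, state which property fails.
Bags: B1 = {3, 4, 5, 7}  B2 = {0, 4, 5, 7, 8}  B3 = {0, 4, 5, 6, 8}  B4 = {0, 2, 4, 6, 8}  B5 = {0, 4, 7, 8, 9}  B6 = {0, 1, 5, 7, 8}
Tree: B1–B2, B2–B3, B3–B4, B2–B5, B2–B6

No — edge (8,3) lies in no bag.

A tree decomposition must satisfy three properties: every vertex lies in some bag; for every edge, both endpoints lie together in some bag; and for every vertex, the bags containing it form a connected subtree. Here edge (8,3) lies in no bag, so the decomposition is invalid.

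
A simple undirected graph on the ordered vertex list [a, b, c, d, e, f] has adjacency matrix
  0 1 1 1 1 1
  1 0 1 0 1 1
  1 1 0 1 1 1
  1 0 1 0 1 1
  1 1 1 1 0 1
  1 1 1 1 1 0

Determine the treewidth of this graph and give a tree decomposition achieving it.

Each bag holds 5 vertices, so the decomposition has width 4, which upper-bounds the treewidth. Conversely, {a, c, d, e, f} is a clique of size 5, and the vertices of any clique must share a bag in every tree decomposition; so some bag has ≥ 5 vertices and tw(G) ≥ 4. Hence tw(G) = 4 exactly.

Treewidth 4.
Bags: B1 = {a, b, c, e, f}  B2 = {a, c, d, e, f}
Tree: B1–B2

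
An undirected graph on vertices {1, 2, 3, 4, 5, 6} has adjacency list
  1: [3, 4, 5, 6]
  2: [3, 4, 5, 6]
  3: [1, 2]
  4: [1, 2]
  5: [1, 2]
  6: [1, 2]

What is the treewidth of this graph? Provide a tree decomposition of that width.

Treewidth 2.
One optimal decomposition is:
Bags: B1 = {1, 2, 3}  B2 = {1, 2, 4}  B3 = {1, 2, 5}  B4 = {1, 2, 6}
Tree: B1–B2, B2–B3, B3–B4

Every bag has size at most 3, so the width is 3 − 1 = 2 and tw(G) ≤ 2. Since 1–3–2–4–1 is a cycle in G, G is not acyclic. Forests are exactly the graphs of treewidth ≤ 1, so tw(G) ≥ 2. Therefore the treewidth is 2.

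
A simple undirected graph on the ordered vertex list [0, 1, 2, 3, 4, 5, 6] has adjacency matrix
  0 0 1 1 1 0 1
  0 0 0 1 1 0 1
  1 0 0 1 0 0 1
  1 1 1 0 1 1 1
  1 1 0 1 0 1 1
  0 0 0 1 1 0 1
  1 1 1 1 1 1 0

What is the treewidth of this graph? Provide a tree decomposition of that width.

Treewidth 3.
One such decomposition:
Bags: B1 = {3, 4, 5, 6}  B2 = {0, 3, 4, 6}  B3 = {1, 3, 4, 6}  B4 = {0, 2, 3, 6}
Tree: B1–B2, B1–B3, B2–B4

Each bag holds 4 vertices, so the decomposition has width 3, which upper-bounds the treewidth. Conversely, {0, 2, 3, 6} is a clique of size 4, and the vertices of any clique must share a bag in every tree decomposition; so some bag has ≥ 4 vertices and tw(G) ≥ 3. The upper and lower bounds meet at 3, so that is the treewidth.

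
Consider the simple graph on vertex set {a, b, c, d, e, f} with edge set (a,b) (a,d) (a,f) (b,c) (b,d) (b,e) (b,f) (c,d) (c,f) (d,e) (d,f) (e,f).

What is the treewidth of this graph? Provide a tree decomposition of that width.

Every bag has size at most 4, so the width is 4 − 1 = 3 and tw(G) ≤ 3. Conversely, {b, d, e, f} is a clique of size 4, and the vertices of any clique must share a bag in every tree decomposition; so some bag has ≥ 4 vertices and tw(G) ≥ 3. The upper and lower bounds meet at 3, so that is the treewidth.

Treewidth 3.
One optimal decomposition is:
Bags: B1 = {b, c, d, f}  B2 = {a, b, d, f}  B3 = {b, d, e, f}
Tree: B1–B2, B2–B3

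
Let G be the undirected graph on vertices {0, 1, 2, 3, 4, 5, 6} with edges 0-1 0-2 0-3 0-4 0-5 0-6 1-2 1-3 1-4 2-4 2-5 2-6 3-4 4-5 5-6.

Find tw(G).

A width-3 tree decomposition is:
Bags: B1 = {0, 1, 2, 4}  B2 = {0, 2, 4, 5}  B3 = {0, 1, 3, 4}  B4 = {0, 2, 5, 6}
Tree: B1–B2, B1–B3, B2–B4
Each bag holds 4 vertices, so the decomposition has width 3, which upper-bounds the treewidth. Conversely, {0, 1, 2, 4} is a clique of size 4, and the vertices of any clique must share a bag in every tree decomposition; so some bag has ≥ 4 vertices and tw(G) ≥ 3. Therefore the treewidth is 3.

3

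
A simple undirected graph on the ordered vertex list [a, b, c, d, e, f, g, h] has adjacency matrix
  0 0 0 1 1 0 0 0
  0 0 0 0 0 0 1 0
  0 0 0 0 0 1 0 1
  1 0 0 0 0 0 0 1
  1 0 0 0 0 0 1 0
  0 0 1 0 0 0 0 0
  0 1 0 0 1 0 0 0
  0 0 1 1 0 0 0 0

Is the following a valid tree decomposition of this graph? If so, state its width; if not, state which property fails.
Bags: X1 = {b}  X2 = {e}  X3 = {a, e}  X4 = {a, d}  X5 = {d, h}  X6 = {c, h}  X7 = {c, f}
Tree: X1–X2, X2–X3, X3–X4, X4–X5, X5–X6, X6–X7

No — vertex g appears in no bag.

A tree decomposition must satisfy three properties: every vertex lies in some bag; for every edge, both endpoints lie together in some bag; and for every vertex, the bags containing it form a connected subtree. Here vertex g appears in no bag, so the decomposition is invalid.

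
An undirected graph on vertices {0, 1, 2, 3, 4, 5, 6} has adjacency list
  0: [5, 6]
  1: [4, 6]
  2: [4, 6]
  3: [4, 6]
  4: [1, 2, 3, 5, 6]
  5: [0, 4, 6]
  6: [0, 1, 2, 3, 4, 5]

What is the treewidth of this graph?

A width-2 tree decomposition is:
Bags: B1 = {1, 4, 6}  B2 = {4, 5, 6}  B3 = {2, 4, 6}  B4 = {3, 4, 6}  B5 = {0, 5, 6}
Tree: B1–B2, B1–B3, B2–B4, B2–B5
The largest bag has 3 vertices, giving width 2; this decomposition certifies tw(G) ≤ 2. Conversely, {0, 5, 6} is a clique of size 3, and the vertices of any clique must share a bag in every tree decomposition; so some bag has ≥ 3 vertices and tw(G) ≥ 2. Combining the bounds, tw(G) = 2.

2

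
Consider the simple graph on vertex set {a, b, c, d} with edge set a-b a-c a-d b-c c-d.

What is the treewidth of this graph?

2

A width-2 tree decomposition is:
Bags: B1 = {a, b, c}  B2 = {a, c, d}
Tree: B1–B2
Each bag holds 3 vertices, so the decomposition has width 2, which upper-bounds the treewidth. For the lower bound, the 3 vertices {a, c, d} are pairwise adjacent, and any tree decomposition puts a clique entirely inside one bag — forcing width ≥ 2. Hence tw(G) = 2 exactly.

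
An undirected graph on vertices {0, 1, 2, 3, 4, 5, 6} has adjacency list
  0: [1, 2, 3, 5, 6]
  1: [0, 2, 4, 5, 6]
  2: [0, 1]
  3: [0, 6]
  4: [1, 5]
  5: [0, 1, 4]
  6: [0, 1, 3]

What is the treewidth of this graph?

A width-2 tree decomposition is:
Bags: B1 = {0, 1, 2}  B2 = {0, 1, 6}  B3 = {0, 3, 6}  B4 = {0, 1, 5}  B5 = {1, 4, 5}
Tree: B1–B2, B2–B3, B2–B4, B4–B5
The largest bag has 3 vertices, giving width 2; this decomposition certifies tw(G) ≤ 2. For the lower bound, the 3 vertices {0, 1, 2} are pairwise adjacent, and any tree decomposition puts a clique entirely inside one bag — forcing width ≥ 2. The upper and lower bounds meet at 2, so that is the treewidth.

2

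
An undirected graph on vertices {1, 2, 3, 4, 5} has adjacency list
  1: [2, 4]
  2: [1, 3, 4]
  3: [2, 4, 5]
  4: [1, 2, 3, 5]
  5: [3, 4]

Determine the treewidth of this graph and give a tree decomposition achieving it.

Every bag has size at most 3, so the width is 3 − 1 = 2 and tw(G) ≤ 2. For the lower bound, the 3 vertices {1, 2, 4} are pairwise adjacent, and any tree decomposition puts a clique entirely inside one bag — forcing width ≥ 2. Hence tw(G) = 2 exactly.

Treewidth 2.
One such decomposition:
Bags: B1 = {3, 4, 5}  B2 = {2, 3, 4}  B3 = {1, 2, 4}
Tree: B1–B2, B2–B3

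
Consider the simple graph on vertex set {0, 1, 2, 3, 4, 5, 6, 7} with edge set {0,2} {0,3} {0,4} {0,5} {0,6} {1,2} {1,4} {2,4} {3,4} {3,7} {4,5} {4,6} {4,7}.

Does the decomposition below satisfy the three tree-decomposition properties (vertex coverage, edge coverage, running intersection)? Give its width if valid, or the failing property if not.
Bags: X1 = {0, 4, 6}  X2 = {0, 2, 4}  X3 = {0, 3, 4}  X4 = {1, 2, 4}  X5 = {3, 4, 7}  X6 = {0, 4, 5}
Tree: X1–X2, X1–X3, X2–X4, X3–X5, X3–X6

Every vertex of G appears in some bag (union = {0, 1, 2, 3, 4, 5, 6, 7}); every edge is covered by a bag; and for each vertex v the set of bags containing v is connected in the bag tree. The decomposition is therefore valid. The largest bag has 3 vertices, so the width is 2.

Yes; width 2.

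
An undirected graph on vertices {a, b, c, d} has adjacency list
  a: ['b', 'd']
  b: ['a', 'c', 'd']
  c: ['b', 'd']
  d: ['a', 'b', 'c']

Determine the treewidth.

A width-2 tree decomposition is:
Bags: B1 = {a, b, d}  B2 = {b, c, d}
Tree: B1–B2
Each bag holds 3 vertices, so the decomposition has width 2, which upper-bounds the treewidth. On the other hand G contains the 3-clique {b, c, d}. A clique must lie in a single bag of any decomposition, so no decomposition can have width below 2. Therefore the treewidth is 2.

2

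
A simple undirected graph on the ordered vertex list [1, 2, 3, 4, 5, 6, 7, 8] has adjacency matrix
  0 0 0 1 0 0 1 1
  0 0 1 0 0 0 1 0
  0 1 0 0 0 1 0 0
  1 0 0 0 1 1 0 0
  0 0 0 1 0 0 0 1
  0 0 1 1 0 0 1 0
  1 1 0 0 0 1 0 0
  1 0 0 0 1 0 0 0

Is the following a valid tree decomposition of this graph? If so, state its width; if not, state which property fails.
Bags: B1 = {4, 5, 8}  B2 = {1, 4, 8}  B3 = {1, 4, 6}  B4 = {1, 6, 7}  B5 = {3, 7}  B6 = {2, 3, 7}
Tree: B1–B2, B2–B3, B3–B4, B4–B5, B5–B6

No — edge (6,3) lies in no bag.

A tree decomposition must satisfy three properties: every vertex lies in some bag; for every edge, both endpoints lie together in some bag; and for every vertex, the bags containing it form a connected subtree. Here edge (6,3) lies in no bag, so the decomposition is invalid.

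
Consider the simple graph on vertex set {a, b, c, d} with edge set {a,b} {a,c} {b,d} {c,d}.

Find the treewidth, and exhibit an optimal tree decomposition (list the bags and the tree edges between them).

Treewidth 2.
One optimal decomposition is:
Bags: B1 = {a, c, d}  B2 = {a, b, d}
Tree: B1–B2

Each bag holds 3 vertices, so the decomposition has width 2, which upper-bounds the treewidth. The edges d–c–a–b–d form a cycle, so G is not a tree and its treewidth is at least 2. The upper and lower bounds meet at 2, so that is the treewidth.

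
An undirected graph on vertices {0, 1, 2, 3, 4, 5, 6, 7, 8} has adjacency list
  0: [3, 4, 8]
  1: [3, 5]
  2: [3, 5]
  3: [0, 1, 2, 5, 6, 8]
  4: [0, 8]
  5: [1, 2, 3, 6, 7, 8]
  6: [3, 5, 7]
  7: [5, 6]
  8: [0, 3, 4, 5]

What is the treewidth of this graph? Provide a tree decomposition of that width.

Each bag holds 3 vertices, so the decomposition has width 2, which upper-bounds the treewidth. On the other hand G contains the 3-clique {0, 3, 8}. A clique must lie in a single bag of any decomposition, so no decomposition can have width below 2. Combining the bounds, tw(G) = 2.

Treewidth 2.
Bags: B1 = {3, 5, 8}  B2 = {1, 3, 5}  B3 = {2, 3, 5}  B4 = {0, 3, 8}  B5 = {3, 5, 6}  B6 = {0, 4, 8}  B7 = {5, 6, 7}
Tree: B1–B2, B1–B3, B1–B4, B1–B5, B4–B6, B5–B7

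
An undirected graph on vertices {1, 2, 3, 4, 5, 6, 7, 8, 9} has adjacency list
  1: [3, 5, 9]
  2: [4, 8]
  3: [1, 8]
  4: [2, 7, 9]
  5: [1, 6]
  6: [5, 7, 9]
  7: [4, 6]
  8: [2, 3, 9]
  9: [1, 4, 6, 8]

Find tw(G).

3

A width-3 tree decomposition is:
Bags: B1 = {2, 4, 7, 8}  B2 = {4, 7, 8, 9}  B3 = {6, 7, 8, 9}  B4 = {3, 6, 8, 9}  B5 = {1, 3, 6, 9}  B6 = {1, 3, 5, 6}
Tree: B1–B2, B2–B3, B3–B4, B4–B5, B5–B6
Every bag has size at most 4, so the width is 4 − 1 = 3 and tw(G) ≤ 3. For the lower bound: the 4 vertex sets {2,4,7}, {8}, {9}, {1,3,5,6} are disjoint, each induces a connected subgraph, and every pair is joined by at least one edge of G. Contracting each set to a single vertex therefore yields K_{4} as a minor, and since treewidth is minor-monotone, tw(G) ≥ tw(K_{4}) = 3. Combining the bounds, tw(G) = 3.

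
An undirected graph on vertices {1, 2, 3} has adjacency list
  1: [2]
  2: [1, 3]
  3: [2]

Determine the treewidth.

A width-1 tree decomposition is:
Bags: B1 = {2, 3}  B2 = {1, 2}
Tree: B1–B2
Every bag has size at most 2, so the width is 2 − 1 = 1 and tw(G) ≤ 1. G has an edge, so its treewidth is at least 1. Hence tw(G) = 1 exactly.

1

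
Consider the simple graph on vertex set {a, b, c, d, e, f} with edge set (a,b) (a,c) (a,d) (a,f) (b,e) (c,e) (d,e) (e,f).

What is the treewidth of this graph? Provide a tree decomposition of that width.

Each bag holds 3 vertices, so the decomposition has width 2, which upper-bounds the treewidth. Since b–e–d–a–b is a cycle in G, G is not acyclic. Forests are exactly the graphs of treewidth ≤ 1, so tw(G) ≥ 2. Hence tw(G) = 2 exactly.

Treewidth 2.
One such decomposition:
Bags: B1 = {a, b, e}  B2 = {a, d, e}  B3 = {a, c, e}  B4 = {a, e, f}
Tree: B1–B2, B2–B3, B3–B4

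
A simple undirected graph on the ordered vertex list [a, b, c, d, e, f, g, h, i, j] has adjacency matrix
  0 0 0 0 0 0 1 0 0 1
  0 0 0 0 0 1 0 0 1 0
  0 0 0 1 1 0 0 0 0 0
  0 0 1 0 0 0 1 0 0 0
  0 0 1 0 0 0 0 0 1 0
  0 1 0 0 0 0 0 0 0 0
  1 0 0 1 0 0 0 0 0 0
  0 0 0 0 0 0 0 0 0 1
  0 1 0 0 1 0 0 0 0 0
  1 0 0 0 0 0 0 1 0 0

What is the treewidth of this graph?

A width-1 tree decomposition is:
Bags: B1 = {h, j}  B2 = {a, j}  B3 = {a, g}  B4 = {d, g}  B5 = {c, d}  B6 = {c, e}  B7 = {e, i}  B8 = {b, i}  B9 = {b, f}
Tree: B1–B2, B2–B3, B3–B4, B4–B5, B5–B6, B6–B7, B7–B8, B8–B9
Each bag holds 2 vertices, so the decomposition has width 1, which upper-bounds the treewidth. Any graph with an edge has treewidth ≥ 1, and G has the edge h–j. Therefore the treewidth is 1.

1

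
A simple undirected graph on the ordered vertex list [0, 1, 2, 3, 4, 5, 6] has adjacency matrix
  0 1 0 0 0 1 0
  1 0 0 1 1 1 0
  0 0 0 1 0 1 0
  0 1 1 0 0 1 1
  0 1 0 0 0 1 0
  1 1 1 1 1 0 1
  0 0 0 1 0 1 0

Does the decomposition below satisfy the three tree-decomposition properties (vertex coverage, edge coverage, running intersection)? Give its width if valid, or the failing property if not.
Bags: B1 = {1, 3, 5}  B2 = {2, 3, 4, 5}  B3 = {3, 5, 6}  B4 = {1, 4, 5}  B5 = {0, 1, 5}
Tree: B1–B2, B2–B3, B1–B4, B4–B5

A tree decomposition must satisfy three properties: every vertex lies in some bag; for every edge, both endpoints lie together in some bag; and for every vertex, the bags containing it form a connected subtree. Here bags containing vertex 4 are not connected in the tree, so the decomposition is invalid.

No — bags containing vertex 4 are not connected in the tree.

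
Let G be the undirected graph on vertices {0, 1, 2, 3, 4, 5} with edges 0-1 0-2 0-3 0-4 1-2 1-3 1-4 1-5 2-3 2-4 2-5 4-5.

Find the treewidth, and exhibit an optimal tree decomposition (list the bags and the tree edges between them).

Treewidth 3.
One such decomposition:
Bags: B1 = {0, 1, 2, 4}  B2 = {0, 1, 2, 3}  B3 = {1, 2, 4, 5}
Tree: B1–B2, B1–B3

Every bag has size at most 4, so the width is 4 − 1 = 3 and tw(G) ≤ 3. For the lower bound, the 4 vertices {0, 1, 2, 3} are pairwise adjacent, and any tree decomposition puts a clique entirely inside one bag — forcing width ≥ 3. Hence tw(G) = 3 exactly.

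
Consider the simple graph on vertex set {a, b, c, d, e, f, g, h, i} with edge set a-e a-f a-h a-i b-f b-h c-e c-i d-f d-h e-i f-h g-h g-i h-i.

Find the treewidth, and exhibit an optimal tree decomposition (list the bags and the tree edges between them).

Treewidth 2.
One such decomposition:
Bags: B1 = {a, h, i}  B2 = {a, f, h}  B3 = {a, e, i}  B4 = {b, f, h}  B5 = {c, e, i}  B6 = {d, f, h}  B7 = {g, h, i}
Tree: B1–B2, B1–B3, B2–B4, B3–B5, B4–B6, B1–B7

Every bag has size at most 3, so the width is 3 − 1 = 2 and tw(G) ≤ 2. For the lower bound, the 3 vertices {c, e, i} are pairwise adjacent, and any tree decomposition puts a clique entirely inside one bag — forcing width ≥ 2. Combining the bounds, tw(G) = 2.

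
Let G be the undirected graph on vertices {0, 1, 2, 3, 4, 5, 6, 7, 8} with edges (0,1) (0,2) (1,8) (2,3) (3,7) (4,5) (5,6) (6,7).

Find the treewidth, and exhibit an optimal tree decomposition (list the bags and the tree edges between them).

Treewidth 1.
One optimal decomposition is:
Bags: B1 = {1, 8}  B2 = {0, 1}  B3 = {0, 2}  B4 = {2, 3}  B5 = {3, 7}  B6 = {6, 7}  B7 = {5, 6}  B8 = {4, 5}
Tree: B1–B2, B2–B3, B3–B4, B4–B5, B5–B6, B6–B7, B7–B8

Every bag has size at most 2, so the width is 2 − 1 = 1 and tw(G) ≤ 1. Since G has at least one edge (e.g. 8–1), it is not an edgeless graph, so tw(G) ≥ 1. Therefore the treewidth is 1.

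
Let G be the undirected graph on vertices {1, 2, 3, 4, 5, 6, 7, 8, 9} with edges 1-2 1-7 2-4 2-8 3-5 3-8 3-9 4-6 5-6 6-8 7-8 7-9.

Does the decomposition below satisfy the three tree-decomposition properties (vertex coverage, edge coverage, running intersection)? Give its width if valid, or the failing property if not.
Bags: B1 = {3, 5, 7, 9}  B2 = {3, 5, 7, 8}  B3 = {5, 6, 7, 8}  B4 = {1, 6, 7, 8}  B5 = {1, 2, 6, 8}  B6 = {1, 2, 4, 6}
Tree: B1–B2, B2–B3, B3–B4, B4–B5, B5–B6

Every vertex of G appears in some bag (union = {1, 2, 3, 4, 5, 6, 7, 8, 9}); every edge is covered by a bag; and for each vertex v the set of bags containing v is connected in the bag tree. The decomposition is therefore valid. The largest bag has 4 vertices, so the width is 3.

Yes; width 3.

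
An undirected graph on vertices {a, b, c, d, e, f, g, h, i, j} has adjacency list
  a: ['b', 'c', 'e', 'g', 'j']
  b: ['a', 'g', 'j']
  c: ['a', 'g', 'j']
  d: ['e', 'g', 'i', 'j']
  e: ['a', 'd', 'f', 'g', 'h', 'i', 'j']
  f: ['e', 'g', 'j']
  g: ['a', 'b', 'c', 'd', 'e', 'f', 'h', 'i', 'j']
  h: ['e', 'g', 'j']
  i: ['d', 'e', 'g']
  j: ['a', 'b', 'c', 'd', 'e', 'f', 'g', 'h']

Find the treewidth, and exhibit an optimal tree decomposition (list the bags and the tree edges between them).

Treewidth 3.
One optimal decomposition is:
Bags: B1 = {a, e, g, j}  B2 = {a, b, g, j}  B3 = {e, f, g, j}  B4 = {e, g, h, j}  B5 = {d, e, g, j}  B6 = {d, e, g, i}  B7 = {a, c, g, j}
Tree: B1–B2, B1–B3, B1–B4, B4–B5, B5–B6, B2–B7

Each bag holds 4 vertices, so the decomposition has width 3, which upper-bounds the treewidth. Conversely, {d, e, g, j} is a clique of size 4, and the vertices of any clique must share a bag in every tree decomposition; so some bag has ≥ 4 vertices and tw(G) ≥ 3. Hence tw(G) = 3 exactly.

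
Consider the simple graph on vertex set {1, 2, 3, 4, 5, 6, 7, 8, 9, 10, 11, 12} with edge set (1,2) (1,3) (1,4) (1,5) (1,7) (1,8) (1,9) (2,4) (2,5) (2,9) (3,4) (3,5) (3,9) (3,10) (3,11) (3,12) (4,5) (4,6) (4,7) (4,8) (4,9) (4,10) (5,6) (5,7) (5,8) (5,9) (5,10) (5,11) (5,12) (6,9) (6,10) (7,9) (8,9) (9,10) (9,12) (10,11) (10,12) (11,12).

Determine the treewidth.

4

A width-4 tree decomposition is:
Bags: B1 = {3, 4, 5, 9, 10}  B2 = {1, 3, 4, 5, 9}  B3 = {1, 4, 5, 8, 9}  B4 = {3, 5, 9, 10, 12}  B5 = {4, 5, 6, 9, 10}  B6 = {1, 4, 5, 7, 9}  B7 = {1, 2, 4, 5, 9}  B8 = {3, 5, 10, 11, 12}
Tree: B1–B2, B2–B3, B1–B4, B1–B5, B3–B6, B6–B7, B4–B8
Every bag has size at most 5, so the width is 5 − 1 = 4 and tw(G) ≤ 4. Conversely, {1, 4, 5, 8, 9} is a clique of size 5, and the vertices of any clique must share a bag in every tree decomposition; so some bag has ≥ 5 vertices and tw(G) ≥ 4. Combining the bounds, tw(G) = 4.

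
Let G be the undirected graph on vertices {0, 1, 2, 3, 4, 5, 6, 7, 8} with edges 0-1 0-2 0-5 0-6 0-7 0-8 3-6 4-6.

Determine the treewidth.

A width-1 tree decomposition is:
Bags: B1 = {0, 2}  B2 = {0, 6}  B3 = {0, 1}  B4 = {4, 6}  B5 = {0, 5}  B6 = {0, 8}  B7 = {3, 6}  B8 = {0, 7}
Tree: B1–B2, B1–B3, B2–B4, B2–B5, B1–B6, B4–B7, B3–B8
The largest bag has 2 vertices, giving width 1; this decomposition certifies tw(G) ≤ 1. Any graph with an edge has treewidth ≥ 1, and G has the edge 0–2. Hence tw(G) = 1 exactly.

1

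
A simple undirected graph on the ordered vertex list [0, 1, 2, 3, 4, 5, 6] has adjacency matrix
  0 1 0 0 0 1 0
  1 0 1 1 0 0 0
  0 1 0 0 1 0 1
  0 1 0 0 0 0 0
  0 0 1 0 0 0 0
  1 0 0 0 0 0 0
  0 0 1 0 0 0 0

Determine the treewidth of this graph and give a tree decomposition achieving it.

Treewidth 1.
Bags: B1 = {1, 2}  B2 = {2, 4}  B3 = {2, 6}  B4 = {1, 3}  B5 = {0, 1}  B6 = {0, 5}
Tree: B1–B2, B2–B3, B1–B4, B1–B5, B5–B6

Every bag has size at most 2, so the width is 2 − 1 = 1 and tw(G) ≤ 1. Since G has at least one edge (e.g. 2–1), it is not an edgeless graph, so tw(G) ≥ 1. Therefore the treewidth is 1.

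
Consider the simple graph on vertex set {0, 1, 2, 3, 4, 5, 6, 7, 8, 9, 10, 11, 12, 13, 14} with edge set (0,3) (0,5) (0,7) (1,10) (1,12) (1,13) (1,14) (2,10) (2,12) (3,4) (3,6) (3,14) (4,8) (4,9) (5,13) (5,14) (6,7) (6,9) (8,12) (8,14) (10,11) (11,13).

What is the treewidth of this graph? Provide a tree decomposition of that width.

Treewidth 3.
One optimal decomposition is:
Bags: B1 = {4, 6, 7, 9}  B2 = {3, 4, 6, 7}  B3 = {0, 3, 4, 7}  B4 = {0, 3, 4, 8}  B5 = {0, 3, 8, 14}  B6 = {0, 5, 8, 14}  B7 = {5, 8, 12, 14}  B8 = {1, 5, 12, 14}  B9 = {1, 5, 12, 13}  B10 = {1, 2, 12, 13}  B11 = {1, 2, 10, 13}  B12 = {2, 10, 11, 13}
Tree: B1–B2, B2–B3, B3–B4, B4–B5, B5–B6, B6–B7, B7–B8, B8–B9, B9–B10, B10–B11, B11–B12

The largest bag has 4 vertices, giving width 3; this decomposition certifies tw(G) ≤ 3. For the lower bound: the 4 vertex sets {6,7,9}, {4}, {3}, {0,5,8,14} are disjoint, each induces a connected subgraph, and every pair is joined by at least one edge of G. Contracting each set to a single vertex therefore yields K_{4} as a minor, and since treewidth is minor-monotone, tw(G) ≥ tw(K_{4}) = 3. Therefore the treewidth is 3.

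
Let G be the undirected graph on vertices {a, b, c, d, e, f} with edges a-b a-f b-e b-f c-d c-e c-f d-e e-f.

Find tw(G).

2

A width-2 tree decomposition is:
Bags: B1 = {b, e, f}  B2 = {a, b, f}  B3 = {c, e, f}  B4 = {c, d, e}
Tree: B1–B2, B1–B3, B3–B4
The largest bag has 3 vertices, giving width 2; this decomposition certifies tw(G) ≤ 2. For the lower bound, the 3 vertices {c, d, e} are pairwise adjacent, and any tree decomposition puts a clique entirely inside one bag — forcing width ≥ 2. Combining the bounds, tw(G) = 2.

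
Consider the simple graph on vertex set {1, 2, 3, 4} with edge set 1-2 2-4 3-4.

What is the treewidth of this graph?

1

A width-1 tree decomposition is:
Bags: B1 = {1, 2}  B2 = {2, 4}  B3 = {3, 4}
Tree: B1–B2, B2–B3
Every bag has size at most 2, so the width is 2 − 1 = 1 and tw(G) ≤ 1. G has an edge, so its treewidth is at least 1. Combining the bounds, tw(G) = 1.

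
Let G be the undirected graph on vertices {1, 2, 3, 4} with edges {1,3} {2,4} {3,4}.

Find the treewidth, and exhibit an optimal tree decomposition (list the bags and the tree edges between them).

Treewidth 1.
One such decomposition:
Bags: B1 = {1, 3}  B2 = {3, 4}  B3 = {2, 4}
Tree: B1–B2, B2–B3

Each bag holds 2 vertices, so the decomposition has width 1, which upper-bounds the treewidth. G has an edge, so its treewidth is at least 1. Combining the bounds, tw(G) = 1.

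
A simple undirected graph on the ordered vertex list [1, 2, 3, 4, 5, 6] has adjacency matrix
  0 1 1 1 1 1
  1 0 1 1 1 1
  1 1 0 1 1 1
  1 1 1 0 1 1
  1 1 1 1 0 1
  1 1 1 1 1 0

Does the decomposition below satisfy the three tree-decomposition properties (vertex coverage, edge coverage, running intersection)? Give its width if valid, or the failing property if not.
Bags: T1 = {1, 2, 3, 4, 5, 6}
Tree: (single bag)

Every vertex of G appears in some bag (union = {1, 2, 3, 4, 5, 6}); every edge is covered by a bag; and for each vertex v the set of bags containing v is connected in the bag tree. The decomposition is therefore valid. The largest bag has 6 vertices, so the width is 5.

Yes; width 5.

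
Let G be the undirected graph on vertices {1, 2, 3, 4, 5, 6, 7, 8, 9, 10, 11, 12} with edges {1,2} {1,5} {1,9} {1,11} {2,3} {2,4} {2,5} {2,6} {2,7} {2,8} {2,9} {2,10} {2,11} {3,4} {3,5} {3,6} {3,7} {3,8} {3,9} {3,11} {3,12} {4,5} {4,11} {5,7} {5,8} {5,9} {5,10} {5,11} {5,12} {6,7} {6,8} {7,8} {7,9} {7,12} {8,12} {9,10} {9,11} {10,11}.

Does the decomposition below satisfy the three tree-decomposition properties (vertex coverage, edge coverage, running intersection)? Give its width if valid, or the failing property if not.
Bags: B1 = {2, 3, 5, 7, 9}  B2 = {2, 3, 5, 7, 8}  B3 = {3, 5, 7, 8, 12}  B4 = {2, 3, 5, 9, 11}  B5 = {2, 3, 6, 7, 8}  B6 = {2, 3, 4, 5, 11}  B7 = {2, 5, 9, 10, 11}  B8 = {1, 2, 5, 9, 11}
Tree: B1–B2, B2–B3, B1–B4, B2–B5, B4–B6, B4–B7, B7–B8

Vertex coverage: the bags together contain {1, 2, 3, 4, 5, 6, 7, 8, 9, 10, 11, 12}, the full vertex set. Edge coverage: each edge of G has both endpoints in at least one bag. Running intersection: for every vertex, the bags containing it form a connected subtree. All three properties hold, so this is a valid tree decomposition of width max|bag| − 1 = 4, and hence tw(G) ≤ 4.

Yes; width 4.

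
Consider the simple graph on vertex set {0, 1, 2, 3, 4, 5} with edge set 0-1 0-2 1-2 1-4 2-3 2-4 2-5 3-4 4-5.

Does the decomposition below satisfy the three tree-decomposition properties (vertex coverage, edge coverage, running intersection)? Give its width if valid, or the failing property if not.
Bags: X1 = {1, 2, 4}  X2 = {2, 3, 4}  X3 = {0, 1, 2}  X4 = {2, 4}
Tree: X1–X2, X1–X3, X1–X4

No — vertex 5 appears in no bag.

A tree decomposition must satisfy three properties: every vertex lies in some bag; for every edge, both endpoints lie together in some bag; and for every vertex, the bags containing it form a connected subtree. Here vertex 5 appears in no bag, so the decomposition is invalid.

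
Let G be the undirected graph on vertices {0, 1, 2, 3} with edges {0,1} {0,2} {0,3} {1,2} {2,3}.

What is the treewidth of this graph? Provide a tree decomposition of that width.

Treewidth 2.
One optimal decomposition is:
Bags: B1 = {0, 2, 3}  B2 = {0, 1, 2}
Tree: B1–B2

Each bag holds 3 vertices, so the decomposition has width 2, which upper-bounds the treewidth. For the lower bound, the 3 vertices {0, 1, 2} are pairwise adjacent, and any tree decomposition puts a clique entirely inside one bag — forcing width ≥ 2. Hence tw(G) = 2 exactly.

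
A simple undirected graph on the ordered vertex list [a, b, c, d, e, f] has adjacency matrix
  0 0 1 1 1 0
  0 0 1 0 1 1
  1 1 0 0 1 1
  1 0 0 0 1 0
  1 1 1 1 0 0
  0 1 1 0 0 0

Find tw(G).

2

A width-2 tree decomposition is:
Bags: B1 = {b, c, e}  B2 = {b, c, f}  B3 = {a, c, e}  B4 = {a, d, e}
Tree: B1–B2, B1–B3, B3–B4
Each bag holds 3 vertices, so the decomposition has width 2, which upper-bounds the treewidth. For the lower bound, the 3 vertices {a, d, e} are pairwise adjacent, and any tree decomposition puts a clique entirely inside one bag — forcing width ≥ 2. The upper and lower bounds meet at 2, so that is the treewidth.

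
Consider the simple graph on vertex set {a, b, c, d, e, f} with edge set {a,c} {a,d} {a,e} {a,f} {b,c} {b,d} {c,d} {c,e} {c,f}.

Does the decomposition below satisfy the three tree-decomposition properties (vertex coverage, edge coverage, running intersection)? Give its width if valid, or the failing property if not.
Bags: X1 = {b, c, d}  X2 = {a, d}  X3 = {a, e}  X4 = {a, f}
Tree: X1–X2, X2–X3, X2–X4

No — edge (c,a) lies in no bag.

A tree decomposition must satisfy three properties: every vertex lies in some bag; for every edge, both endpoints lie together in some bag; and for every vertex, the bags containing it form a connected subtree. Here edge (c,a) lies in no bag, so the decomposition is invalid.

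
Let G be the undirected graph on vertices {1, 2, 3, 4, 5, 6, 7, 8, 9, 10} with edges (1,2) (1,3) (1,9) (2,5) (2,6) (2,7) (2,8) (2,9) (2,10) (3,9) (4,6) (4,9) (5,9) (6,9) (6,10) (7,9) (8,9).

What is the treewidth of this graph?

2

A width-2 tree decomposition is:
Bags: B1 = {2, 6, 10}  B2 = {2, 6, 9}  B3 = {2, 7, 9}  B4 = {1, 2, 9}  B5 = {2, 8, 9}  B6 = {4, 6, 9}  B7 = {2, 5, 9}  B8 = {1, 3, 9}
Tree: B1–B2, B2–B3, B2–B4, B3–B5, B2–B6, B3–B7, B4–B8
Each bag holds 3 vertices, so the decomposition has width 2, which upper-bounds the treewidth. For the lower bound, the 3 vertices {1, 2, 9} are pairwise adjacent, and any tree decomposition puts a clique entirely inside one bag — forcing width ≥ 2. Combining the bounds, tw(G) = 2.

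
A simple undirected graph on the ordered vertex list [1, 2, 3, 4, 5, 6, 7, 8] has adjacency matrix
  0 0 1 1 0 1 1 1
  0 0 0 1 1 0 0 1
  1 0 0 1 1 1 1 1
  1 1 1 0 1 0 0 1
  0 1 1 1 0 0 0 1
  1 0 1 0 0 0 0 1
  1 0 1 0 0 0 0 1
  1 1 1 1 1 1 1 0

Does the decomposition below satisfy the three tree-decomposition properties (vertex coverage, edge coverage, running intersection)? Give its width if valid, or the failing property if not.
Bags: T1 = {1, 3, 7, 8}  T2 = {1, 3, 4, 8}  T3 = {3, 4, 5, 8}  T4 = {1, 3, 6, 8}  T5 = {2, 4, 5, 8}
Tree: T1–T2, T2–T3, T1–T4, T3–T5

Vertex coverage: the bags together contain {1, 2, 3, 4, 5, 6, 7, 8}, the full vertex set. Edge coverage: each edge of G has both endpoints in at least one bag. Running intersection: for every vertex, the bags containing it form a connected subtree. All three properties hold, so this is a valid tree decomposition of width max|bag| − 1 = 3, and hence tw(G) ≤ 3.

Yes; width 3.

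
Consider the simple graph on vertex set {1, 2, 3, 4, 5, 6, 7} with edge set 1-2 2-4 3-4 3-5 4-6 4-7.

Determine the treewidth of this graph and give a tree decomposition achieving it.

Each bag holds 2 vertices, so the decomposition has width 1, which upper-bounds the treewidth. Since G has at least one edge (e.g. 4–3), it is not an edgeless graph, so tw(G) ≥ 1. The upper and lower bounds meet at 1, so that is the treewidth.

Treewidth 1.
One such decomposition:
Bags: B1 = {3, 4}  B2 = {2, 4}  B3 = {4, 7}  B4 = {4, 6}  B5 = {1, 2}  B6 = {3, 5}
Tree: B1–B2, B2–B3, B1–B4, B2–B5, B1–B6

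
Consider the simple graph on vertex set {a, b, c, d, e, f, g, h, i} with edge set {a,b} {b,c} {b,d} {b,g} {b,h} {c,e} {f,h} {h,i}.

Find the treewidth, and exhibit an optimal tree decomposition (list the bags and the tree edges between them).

The largest bag has 2 vertices, giving width 1; this decomposition certifies tw(G) ≤ 1. G has an edge, so its treewidth is at least 1. Combining the bounds, tw(G) = 1.

Treewidth 1.
One optimal decomposition is:
Bags: B1 = {h, i}  B2 = {b, h}  B3 = {b, c}  B4 = {f, h}  B5 = {c, e}  B6 = {b, d}  B7 = {a, b}  B8 = {b, g}
Tree: B1–B2, B2–B3, B2–B4, B3–B5, B3–B6, B3–B7, B3–B8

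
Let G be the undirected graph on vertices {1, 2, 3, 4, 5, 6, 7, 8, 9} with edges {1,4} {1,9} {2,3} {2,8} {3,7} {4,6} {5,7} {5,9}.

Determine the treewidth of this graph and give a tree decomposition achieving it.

Treewidth 1.
One optimal decomposition is:
Bags: B1 = {2, 8}  B2 = {2, 3}  B3 = {3, 7}  B4 = {5, 7}  B5 = {5, 9}  B6 = {1, 9}  B7 = {1, 4}  B8 = {4, 6}
Tree: B1–B2, B2–B3, B3–B4, B4–B5, B5–B6, B6–B7, B7–B8

Every bag has size at most 2, so the width is 2 − 1 = 1 and tw(G) ≤ 1. Since G has at least one edge (e.g. 8–2), it is not an edgeless graph, so tw(G) ≥ 1. Hence tw(G) = 1 exactly.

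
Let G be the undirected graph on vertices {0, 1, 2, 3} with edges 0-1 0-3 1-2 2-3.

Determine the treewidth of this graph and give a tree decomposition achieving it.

Each bag holds 3 vertices, so the decomposition has width 2, which upper-bounds the treewidth. The edges 1–2–3–0–1 form a cycle, so G is not a tree and its treewidth is at least 2. Hence tw(G) = 2 exactly.

Treewidth 2.
One optimal decomposition is:
Bags: B1 = {1, 2, 3}  B2 = {0, 1, 3}
Tree: B1–B2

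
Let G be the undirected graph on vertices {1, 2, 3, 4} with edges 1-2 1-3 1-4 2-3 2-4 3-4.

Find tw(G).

3

A width-3 tree decomposition is:
Bags: B1 = {1, 2, 3, 4}
Tree: (single bag)
With just one bag of size 4, the width is 4 − 1 = 3, so tw(G) ≤ 3. For the lower bound, the 4 vertices {1, 2, 3, 4} are pairwise adjacent, and any tree decomposition puts a clique entirely inside one bag — forcing width ≥ 3. Hence tw(G) = 3 exactly.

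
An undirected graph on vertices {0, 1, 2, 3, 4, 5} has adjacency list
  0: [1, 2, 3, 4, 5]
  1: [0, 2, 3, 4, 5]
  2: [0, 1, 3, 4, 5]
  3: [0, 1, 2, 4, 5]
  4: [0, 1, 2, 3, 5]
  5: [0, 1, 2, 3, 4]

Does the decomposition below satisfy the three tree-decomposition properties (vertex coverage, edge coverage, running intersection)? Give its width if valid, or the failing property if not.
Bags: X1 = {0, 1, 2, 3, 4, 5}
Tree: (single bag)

Yes; width 5.

Checking the three conditions: (i) the bags cover all of {0, 1, 2, 3, 4, 5}; (ii) for each edge, some bag contains both endpoints; (iii) the bags containing any fixed vertex form a subtree. All hold, so the decomposition is valid with width 6 − 1 = 5.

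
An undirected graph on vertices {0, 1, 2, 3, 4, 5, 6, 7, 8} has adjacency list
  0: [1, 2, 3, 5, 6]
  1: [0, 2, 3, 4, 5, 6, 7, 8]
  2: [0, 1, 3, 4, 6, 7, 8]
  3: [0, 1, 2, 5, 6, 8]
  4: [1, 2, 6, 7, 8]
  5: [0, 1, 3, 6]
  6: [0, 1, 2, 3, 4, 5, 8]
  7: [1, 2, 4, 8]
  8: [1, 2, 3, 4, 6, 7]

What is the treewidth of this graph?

4

A width-4 tree decomposition is:
Bags: B1 = {1, 2, 4, 6, 8}  B2 = {1, 2, 4, 7, 8}  B3 = {1, 2, 3, 6, 8}  B4 = {0, 1, 2, 3, 6}  B5 = {0, 1, 3, 5, 6}
Tree: B1–B2, B1–B3, B3–B4, B4–B5
The largest bag has 5 vertices, giving width 4; this decomposition certifies tw(G) ≤ 4. For the lower bound, the 5 vertices {0, 1, 2, 3, 6} are pairwise adjacent, and any tree decomposition puts a clique entirely inside one bag — forcing width ≥ 4. Therefore the treewidth is 4.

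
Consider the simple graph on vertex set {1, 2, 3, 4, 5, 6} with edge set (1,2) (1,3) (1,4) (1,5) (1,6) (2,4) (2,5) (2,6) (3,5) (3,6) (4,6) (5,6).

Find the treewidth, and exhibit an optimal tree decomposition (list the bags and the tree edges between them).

Treewidth 3.
One such decomposition:
Bags: B1 = {1, 2, 4, 6}  B2 = {1, 2, 5, 6}  B3 = {1, 3, 5, 6}
Tree: B1–B2, B2–B3

Every bag has size at most 4, so the width is 4 − 1 = 3 and tw(G) ≤ 3. On the other hand G contains the 4-clique {1, 2, 4, 6}. A clique must lie in a single bag of any decomposition, so no decomposition can have width below 3. Therefore the treewidth is 3.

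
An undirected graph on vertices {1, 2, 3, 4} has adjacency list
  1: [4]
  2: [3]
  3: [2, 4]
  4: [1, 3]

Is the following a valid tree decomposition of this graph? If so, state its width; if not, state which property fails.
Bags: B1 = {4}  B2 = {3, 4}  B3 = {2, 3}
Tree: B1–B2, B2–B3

A tree decomposition must satisfy three properties: every vertex lies in some bag; for every edge, both endpoints lie together in some bag; and for every vertex, the bags containing it form a connected subtree. Here vertex 1 appears in no bag, so the decomposition is invalid.

No — vertex 1 appears in no bag.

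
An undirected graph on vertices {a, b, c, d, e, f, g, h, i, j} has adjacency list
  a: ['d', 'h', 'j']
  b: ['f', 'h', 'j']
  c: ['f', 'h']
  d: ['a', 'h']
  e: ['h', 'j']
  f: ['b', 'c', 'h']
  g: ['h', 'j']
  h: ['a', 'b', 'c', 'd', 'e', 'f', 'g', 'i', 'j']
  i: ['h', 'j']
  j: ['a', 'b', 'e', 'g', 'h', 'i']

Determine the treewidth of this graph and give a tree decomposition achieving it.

Treewidth 2.
Bags: B1 = {e, h, j}  B2 = {h, i, j}  B3 = {b, h, j}  B4 = {g, h, j}  B5 = {b, f, h}  B6 = {a, h, j}  B7 = {c, f, h}  B8 = {a, d, h}
Tree: B1–B2, B1–B3, B3–B4, B3–B5, B4–B6, B5–B7, B6–B8

The largest bag has 3 vertices, giving width 2; this decomposition certifies tw(G) ≤ 2. On the other hand G contains the 3-clique {a, d, h}. A clique must lie in a single bag of any decomposition, so no decomposition can have width below 2. The upper and lower bounds meet at 2, so that is the treewidth.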